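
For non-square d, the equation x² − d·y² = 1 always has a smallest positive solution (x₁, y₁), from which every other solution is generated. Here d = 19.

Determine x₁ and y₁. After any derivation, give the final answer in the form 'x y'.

170 39

√19 → a₀=4, period (2,1,3,1,2,8); ℓ=6 even so k=5
i=0: a=4 ⇒ p=4, q=1
…
i=2: a=1 ⇒ p=13, q=3
i=3: a=3 ⇒ p=48, q=11
i=4: a=1 ⇒ p=61, q=14
i=5: a=2 ⇒ p=170, q=39
(x₁, y₁) = (170, 39);  170² − 19·39² = 1 ✓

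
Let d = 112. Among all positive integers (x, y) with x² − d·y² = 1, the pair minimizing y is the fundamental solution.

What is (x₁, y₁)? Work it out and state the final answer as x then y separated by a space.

127 12

√112 → a₀=10, period (1,1,2,1,1,20); ℓ=6 even so k=5
a_0=10:  p_0=10·1+0=10,  q_0=10·0+1=1
a_1=1:  p_1=1·10+1=11,  q_1=1·1+0=1
a_2=1:  p_2=1·11+10=21,  q_2=1·1+1=2
…
a_4=1:  p_4=1·53+21=74,  q_4=1·5+2=7
a_5=1:  p_5=1·74+53=127,  q_5=1·7+5=12
→ (127, 12).  Check: 127²=16129, 112·12²=16128, difference 1.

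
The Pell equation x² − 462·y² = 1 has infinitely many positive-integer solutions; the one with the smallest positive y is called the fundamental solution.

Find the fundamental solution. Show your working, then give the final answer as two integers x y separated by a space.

√462 = [21; 2,42, …], period ℓ=2 (even) → k=1
step 0: (21, 1)  from 21·(1,0) + (0,1)
step 1: (43, 2)  from 2·(21,1) + (1,0)
→ (43, 2).  Check: 43²=1849, 462·2²=1848, difference 1.

43 2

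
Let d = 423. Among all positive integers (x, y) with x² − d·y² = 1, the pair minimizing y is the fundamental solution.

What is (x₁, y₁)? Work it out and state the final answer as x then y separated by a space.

[20; 1,1,3,4,3,1,1,40] for √423; ℓ=8 ⇒ convergent index 7
a_0=20:  p_0=20·1+0=20,  q_0=20·0+1=1
…
a_6=1:  p_6=1·1995+617=2612,  q_6=1·97+30=127
a_7=1:  p_7=1·2612+1995=4607,  q_7=1·127+97=224
→ (4607, 224).  Check: 4607²=21224449, 423·224²=21224448, difference 1.

4607 224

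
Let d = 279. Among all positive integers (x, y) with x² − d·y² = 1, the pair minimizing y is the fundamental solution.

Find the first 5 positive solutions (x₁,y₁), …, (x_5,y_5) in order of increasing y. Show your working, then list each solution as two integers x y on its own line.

[16; 1,2,2,1,2,2,1,32] for √279; ℓ=8 ⇒ convergent index 7
a_0=16:  p_0=16·1+0=16,  q_0=16·0+1=1
…
a_6=2:  p_6=2·451+167=1069,  q_6=2·27+10=64
a_7=1:  p_7=1·1069+451=1520,  q_7=1·64+27=91
→ (1520, 91).  Check: 1520²=2310400, 279·91²=2310399, difference 1.
(x_2, y_2) = (1520·1520 + 279·91·91, 1520·91 + 91·1520) = (4620799, 276640)
(x_3, y_3) = (1520·4620799 + 279·91·276640, 1520·276640 + 91·4620799) = (14047227440, 840985509)
(x_4, y_4) = (1520·14047227440 + 279·91·840985509, 1520·840985509 + 91·14047227440) = (42703566796801, 2556595670720)
(x_5, y_5) = (1520·42703566796801 + 279·91·2556595670720, 1520·2556595670720 + 91·42703566796801) = (129818829015047600, 7772049998003291)

1520 91
4620799 276640
14047227440 840985509
42703566796801 2556595670720
129818829015047600 7772049998003291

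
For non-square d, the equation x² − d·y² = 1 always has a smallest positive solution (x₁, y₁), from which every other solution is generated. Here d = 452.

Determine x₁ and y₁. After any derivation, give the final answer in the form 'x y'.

√452 = [21; 3,1,5,3,10,3,5,1,3,42, …], period ℓ=10 (even) → k=9
a_0=21:  p_0=21·1+0=21,  q_0=21·0+1=1
a_1=3:  p_1=3·21+1=64,  q_1=3·1+0=3
…
a_6=3:  p_6=3·16009+1552=49579,  q_6=3·753+73=2332
…
a_8=1:  p_8=1·263904+49579=313483,  q_8=1·12413+2332=14745
a_9=3:  p_9=3·313483+263904=1204353,  q_9=3·14745+12413=56648
→ (1204353, 56648).  Check: 1204353²=1450466148609, 452·56648²=1450466148608, difference 1.

1204353 56648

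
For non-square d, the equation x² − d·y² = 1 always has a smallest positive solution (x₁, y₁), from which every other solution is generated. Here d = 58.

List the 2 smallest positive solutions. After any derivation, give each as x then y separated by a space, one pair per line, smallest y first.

19603 2574
768555217 100916244

√58 = [7; 1,1,1,1,1,1,14, …], period ℓ=7 (odd) → k=13
i=0: a=7 ⇒ p=7, q=1
i=1: a=1 ⇒ p=8, q=1
i=2: a=1 ⇒ p=15, q=2
i=3: a=1 ⇒ p=23, q=3
i=4: a=1 ⇒ p=38, q=5
i=5: a=1 ⇒ p=61, q=8
i=6: a=1 ⇒ p=99, q=13
i=7: a=14 ⇒ p=1447, q=190
i=8: a=1 ⇒ p=1546, q=203
i=9: a=1 ⇒ p=2993, q=393
i=10: a=1 ⇒ p=4539, q=596
i=11: a=1 ⇒ p=7532, q=989
i=12: a=1 ⇒ p=12071, q=1585
i=13: a=1 ⇒ p=19603, q=2574
→ (19603, 2574).  Check: 19603²=384277609, 58·2574²=384277608, difference 1.
(x_2, y_2) = (19603·19603 + 58·2574·2574, 19603·2574 + 2574·19603) = (768555217, 100916244)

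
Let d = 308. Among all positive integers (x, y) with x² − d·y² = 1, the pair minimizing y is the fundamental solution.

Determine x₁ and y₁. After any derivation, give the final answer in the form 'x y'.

351 20

[17; 1,1,4,1,1,34] for √308; ℓ=6 ⇒ convergent index 5
a_0=17:  p_0=17·1+0=17,  q_0=17·0+1=1
a_1=1:  p_1=1·17+1=18,  q_1=1·1+0=1
a_2=1:  p_2=1·18+17=35,  q_2=1·1+1=2
a_3=4:  p_3=4·35+18=158,  q_3=4·2+1=9
a_4=1:  p_4=1·158+35=193,  q_4=1·9+2=11
a_5=1:  p_5=1·193+158=351,  q_5=1·11+9=20
fundamental: x₁=351, y₁=20  (since 123201 − 308·400 = 1)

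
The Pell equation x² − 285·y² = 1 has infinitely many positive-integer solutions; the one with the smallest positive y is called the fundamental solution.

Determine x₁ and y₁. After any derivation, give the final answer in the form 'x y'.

√285 → a₀=16, period (1,7,2,7,1,32); ℓ=6 even so k=5
step 0: (16, 1)  from 16·(1,0) + (0,1)
…
step 2: (135, 8)  from 7·(17,1) + (16,1)
step 3: (287, 17)  from 2·(135,8) + (17,1)
step 4: (2144, 127)  from 7·(287,17) + (135,8)
step 5: (2431, 144)  from 1·(2144,127) + (287,17)
→ (2431, 144).  Check: 2431²=5909761, 285·144²=5909760, difference 1.

2431 144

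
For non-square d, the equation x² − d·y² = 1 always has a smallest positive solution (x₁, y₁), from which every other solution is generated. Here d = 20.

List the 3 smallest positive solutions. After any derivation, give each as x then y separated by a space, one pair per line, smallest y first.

9 2
161 36
2889 646

√20 = [4; 2,8, …], period ℓ=2 (even) → k=1
i=0: a=4 ⇒ p=4, q=1
i=1: a=2 ⇒ p=9, q=2
→ (9, 2).  Check: 9²=81, 20·2²=80, difference 1.
(9+2√20)^2 = 161 + 36√20
(9+2√20)^3 = 2889 + 646√20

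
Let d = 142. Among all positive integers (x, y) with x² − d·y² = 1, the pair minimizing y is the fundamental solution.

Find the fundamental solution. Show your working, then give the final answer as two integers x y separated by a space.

143 12

√142 = [11; 1,10,1,22, …], period ℓ=4 (even) → k=3
a_0=11:  p_0=11·1+0=11,  q_0=11·0+1=1
a_1=1:  p_1=1·11+1=12,  q_1=1·1+0=1
a_2=10:  p_2=10·12+11=131,  q_2=10·1+1=11
a_3=1:  p_3=1·131+12=143,  q_3=1·11+1=12
fundamental: x₁=143, y₁=12  (since 20449 − 142·144 = 1)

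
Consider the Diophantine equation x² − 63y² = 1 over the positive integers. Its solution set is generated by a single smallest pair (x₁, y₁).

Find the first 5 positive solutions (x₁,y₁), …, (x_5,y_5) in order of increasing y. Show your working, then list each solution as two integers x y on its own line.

√63 → a₀=7, period (1,14); ℓ=2 even so k=1
k=0  a_k=7  p_k/q_k = 7/1
k=1  a_k=1  p_k/q_k = 8/1
fundamental: x₁=8, y₁=1  (since 64 − 63·1 = 1)
k=2:  x_2 = 8·8+63·1·1 = 127,  y_2 = 8·1+1·8 = 16
k=3:  x_3 = 8·127+63·1·16 = 2024,  y_3 = 8·16+1·127 = 255
k=4:  x_4 = 8·2024+63·1·255 = 32257,  y_4 = 8·255+1·2024 = 4064
k=5:  x_5 = 8·32257+63·1·4064 = 514088,  y_5 = 8·4064+1·32257 = 64769

8 1
127 16
2024 255
32257 4064
514088 64769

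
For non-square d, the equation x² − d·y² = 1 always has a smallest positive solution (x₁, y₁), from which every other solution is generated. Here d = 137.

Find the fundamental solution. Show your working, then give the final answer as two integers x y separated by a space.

√137 = [11; 1,2,2,1,1,2,2,1,22, …], period ℓ=9 (odd) → k=17
k=0  a_k=11  p_k/q_k = 11/1
k=1  a_k=1  p_k/q_k = 12/1
…
k=4  a_k=1  p_k/q_k = 117/10
k=5  a_k=1  p_k/q_k = 199/17
k=6  a_k=2  p_k/q_k = 515/44
k=7  a_k=2  p_k/q_k = 1229/105
k=8  a_k=1  p_k/q_k = 1744/149
…
k=12  a_k=2  p_k/q_k = 285899/24426
k=13  a_k=1  p_k/q_k = 408178/34873
k=14  a_k=1  p_k/q_k = 694077/59299
k=15  a_k=2  p_k/q_k = 1796332/153471
k=16  a_k=2  p_k/q_k = 4286741/366241
k=17  a_k=1  p_k/q_k = 6083073/519712
→ (6083073, 519712).  Check: 6083073²=37003777123329, 137·519712²=37003777123328, difference 1.

6083073 519712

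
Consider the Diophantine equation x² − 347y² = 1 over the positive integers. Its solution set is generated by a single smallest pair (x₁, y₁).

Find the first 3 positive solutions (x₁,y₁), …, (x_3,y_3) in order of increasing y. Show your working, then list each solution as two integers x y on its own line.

d=347: √d = [18; 1,1,1,2,4,…,1,1,36] (ℓ=14, even), read p_13/q_13
i=0: a=18 ⇒ p=18, q=1
i=1: a=1 ⇒ p=19, q=1
i=2: a=1 ⇒ p=37, q=2
i=3: a=1 ⇒ p=56, q=3
i=4: a=2 ⇒ p=149, q=8
…
i=6: a=1 ⇒ p=801, q=43
i=7: a=17 ⇒ p=14269, q=766
…
i=9: a=4 ⇒ p=74549, q=4002
i=10: a=2 ⇒ p=164168, q=8813
…
i=12: a=1 ⇒ p=402885, q=21628
i=13: a=1 ⇒ p=641602, q=34443
(x₁, y₁) = (641602, 34443);  641602² − 347·34443² = 1 ✓
k=2:  x_2 = 641602·641602+347·34443·34443 = 823306252807,  y_2 = 641602·34443+34443·641602 = 44197395372
k=3:  x_3 = 641602·823306252807+347·34443·44197395372 = 1056469876826312026,  y_3 = 641602·44197395372+34443·823306252807 = 56714274530897445

641602 34443
823306252807 44197395372
1056469876826312026 56714274530897445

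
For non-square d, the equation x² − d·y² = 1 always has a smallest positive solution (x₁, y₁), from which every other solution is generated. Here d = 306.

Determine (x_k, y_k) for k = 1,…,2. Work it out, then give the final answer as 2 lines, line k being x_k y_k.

√306 = [17; 2,34, …], period ℓ=2 (even) → k=1
step 0: (17, 1)  from 17·(1,0) + (0,1)
step 1: (35, 2)  from 2·(17,1) + (1,0)
fundamental: x₁=35, y₁=2  (since 1225 − 306·4 = 1)
(x_2, y_2) = (35·35 + 306·2·2, 35·2 + 2·35) = (2449, 140)

35 2
2449 140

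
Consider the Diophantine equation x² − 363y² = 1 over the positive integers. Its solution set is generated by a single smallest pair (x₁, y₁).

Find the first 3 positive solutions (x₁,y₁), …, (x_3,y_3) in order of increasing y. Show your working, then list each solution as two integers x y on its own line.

362 19
262087 13756
189750626 9959325

d=363: √d = [19; 19,38] (ℓ=2, even), read p_1/q_1
a_0=19:  p_0=19·1+0=19,  q_0=19·0+1=1
a_1=19:  p_1=19·19+1=362,  q_1=19·1+0=19
fundamental: x₁=362, y₁=19  (since 131044 − 363·361 = 1)
k=2:  x_2 = 362·362+363·19·19 = 262087,  y_2 = 362·19+19·362 = 13756
k=3:  x_3 = 362·262087+363·19·13756 = 189750626,  y_3 = 362·13756+19·262087 = 9959325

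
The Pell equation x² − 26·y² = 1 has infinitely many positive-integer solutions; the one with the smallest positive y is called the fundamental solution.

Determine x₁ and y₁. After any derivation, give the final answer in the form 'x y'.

d=26: √d = [5; 10] (ℓ=1, odd), read p_1/q_1
a_0=5:  p_0=5·1+0=5,  q_0=5·0+1=1
a_1=10:  p_1=10·5+1=51,  q_1=10·1+0=10
→ (51, 10).  Check: 51²=2601, 26·10²=2600, difference 1.

51 10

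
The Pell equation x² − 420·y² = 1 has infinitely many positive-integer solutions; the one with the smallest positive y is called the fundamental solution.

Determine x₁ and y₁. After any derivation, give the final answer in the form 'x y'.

41 2

[20; 2,40] for √420; ℓ=2 ⇒ convergent index 1
step 0: (20, 1)  from 20·(1,0) + (0,1)
step 1: (41, 2)  from 2·(20,1) + (1,0)
→ (41, 2).  Check: 41²=1681, 420·2²=1680, difference 1.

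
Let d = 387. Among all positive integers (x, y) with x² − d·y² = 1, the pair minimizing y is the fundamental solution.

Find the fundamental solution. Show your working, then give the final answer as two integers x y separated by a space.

d=387: √d = [19; 1,2,19,2,1,38] (ℓ=6, even), read p_5/q_5
i=0: a=19 ⇒ p=19, q=1
i=1: a=1 ⇒ p=20, q=1
…
i=4: a=2 ⇒ p=2341, q=119
i=5: a=1 ⇒ p=3482, q=177
(x₁, y₁) = (3482, 177);  3482² − 387·177² = 1 ✓

3482 177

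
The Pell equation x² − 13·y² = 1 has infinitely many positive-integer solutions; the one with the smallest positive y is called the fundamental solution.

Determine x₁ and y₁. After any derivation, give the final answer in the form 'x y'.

[3; 1,1,1,1,6] for √13; ℓ=5 ⇒ convergent index 9
step 0: (3, 1)  from 3·(1,0) + (0,1)
step 1: (4, 1)  from 1·(3,1) + (1,0)
…
step 6: (137, 38)  from 1·(119,33) + (18,5)
…
step 8: (393, 109)  from 1·(256,71) + (137,38)
step 9: (649, 180)  from 1·(393,109) + (256,71)
fundamental: x₁=649, y₁=180  (since 421201 − 13·32400 = 1)

649 180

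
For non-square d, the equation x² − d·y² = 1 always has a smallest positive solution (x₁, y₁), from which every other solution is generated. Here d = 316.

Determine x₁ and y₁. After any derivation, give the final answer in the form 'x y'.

[17; 1,3,2,8,2,3,1,34] for √316; ℓ=8 ⇒ convergent index 7
i=0: a=17 ⇒ p=17, q=1
…
i=3: a=2 ⇒ p=160, q=9
…
i=6: a=3 ⇒ p=9937, q=559
i=7: a=1 ⇒ p=12799, q=720
fundamental: x₁=12799, y₁=720  (since 163814401 − 316·518400 = 1)

12799 720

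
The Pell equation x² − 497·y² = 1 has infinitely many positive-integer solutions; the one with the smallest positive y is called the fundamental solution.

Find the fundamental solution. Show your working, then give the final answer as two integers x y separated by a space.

√497 → a₀=22, period (3,2,2,5,6,5,2,2,3,44); ℓ=10 even so k=9
a_0=22:  p_0=22·1+0=22,  q_0=22·0+1=1
a_1=3:  p_1=3·22+1=67,  q_1=3·1+0=3
…
a_3=2:  p_3=2·156+67=379,  q_3=2·7+3=17
a_4=5:  p_4=5·379+156=2051,  q_4=5·17+7=92
a_5=6:  p_5=6·2051+379=12685,  q_5=6·92+17=569
a_6=5:  p_6=5·12685+2051=65476,  q_6=5·569+92=2937
a_7=2:  p_7=2·65476+12685=143637,  q_7=2·2937+569=6443
a_8=2:  p_8=2·143637+65476=352750,  q_8=2·6443+2937=15823
a_9=3:  p_9=3·352750+143637=1201887,  q_9=3·15823+6443=53912
→ (1201887, 53912).  Check: 1201887²=1444532360769, 497·53912²=1444532360768, difference 1.

1201887 53912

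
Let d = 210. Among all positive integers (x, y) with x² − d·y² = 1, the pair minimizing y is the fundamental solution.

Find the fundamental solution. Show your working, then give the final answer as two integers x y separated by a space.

29 2

√210 → a₀=14, period (2,28); ℓ=2 even so k=1
i=0: a=14 ⇒ p=14, q=1
i=1: a=2 ⇒ p=29, q=2
(x₁, y₁) = (29, 2);  29² − 210·2² = 1 ✓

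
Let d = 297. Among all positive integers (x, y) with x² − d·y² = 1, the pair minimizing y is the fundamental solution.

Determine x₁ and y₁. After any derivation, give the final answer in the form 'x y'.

d=297: √d = [17; 4,3,1,1,2,1,1,3,4,34] (ℓ=10, even), read p_9/q_9
k=0  a_k=17  p_k/q_k = 17/1
…
k=3  a_k=1  p_k/q_k = 293/17
k=4  a_k=1  p_k/q_k = 517/30
k=5  a_k=2  p_k/q_k = 1327/77
…
k=7  a_k=1  p_k/q_k = 3171/184
k=8  a_k=3  p_k/q_k = 11357/659
k=9  a_k=4  p_k/q_k = 48599/2820
→ (48599, 2820).  Check: 48599²=2361862801, 297·2820²=2361862800, difference 1.

48599 2820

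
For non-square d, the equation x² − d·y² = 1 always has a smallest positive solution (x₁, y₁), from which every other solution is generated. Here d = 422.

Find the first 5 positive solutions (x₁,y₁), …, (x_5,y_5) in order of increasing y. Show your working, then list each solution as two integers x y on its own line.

[20; 1,1,5,2,1,…,1,1,40] for √422; ℓ=14 ⇒ convergent index 13
a_0=20:  p_0=20·1+0=20,  q_0=20·0+1=1
…
a_2=1:  p_2=1·21+20=41,  q_2=1·1+1=2
…
a_6=3:  p_6=3·719+493=2650,  q_6=3·35+24=129
…
a_8=3:  p_8=3·53719+2650=163807,  q_8=3·2615+129=7974
a_9=1:  p_9=1·163807+53719=217526,  q_9=1·7974+2615=10589
…
a_12=1:  p_12=1·3211821+598859=3810680,  q_12=1·156349+29152=185501
a_13=1:  p_13=1·3810680+3211821=7022501,  q_13=1·185501+156349=341850
(x₁, y₁) = (7022501, 341850);  7022501² − 422·341850² = 1 ✓
k=2:  x_2 = 7022501·7022501+422·341850·341850 = 98631040590001,  y_2 = 7022501·341850+341850·7022501 = 4801283933700
k=3:  x_3 = 7022501·98631040590001+422·341850·4801283933700 = 1385273162348638202501,  y_3 = 7022501·4801283933700+341850·98631040590001 = 67434042451384025550
k=4:  x_4 = 7022501·1385273162348638202501+422·341850·67434042451384025550 = 19456164335732849620362360001,  y_4 = 7022501·67434042451384025550+341850·1385273162348638202501 = 947111261097768740333867400
k=5:  x_5 = 7022501·19456164335732849620362360001+422·341850·947111261097768740333867400 = 273261867007695159110526238300562501,  y_5 = 7022501·947111261097768740333867400+341850·19456164335732849620362360001 = 13302179556340616719484196916709250

7022501 341850
98631040590001 4801283933700
1385273162348638202501 67434042451384025550
19456164335732849620362360001 947111261097768740333867400
273261867007695159110526238300562501 13302179556340616719484196916709250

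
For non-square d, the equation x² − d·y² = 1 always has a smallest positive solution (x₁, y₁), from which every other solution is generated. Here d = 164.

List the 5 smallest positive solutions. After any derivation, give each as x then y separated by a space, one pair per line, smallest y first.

√164 = [12; 1,4,6,4,1,24, …], period ℓ=6 (even) → k=5
step 0: (12, 1)  from 12·(1,0) + (0,1)
step 1: (13, 1)  from 1·(12,1) + (1,0)
…
step 4: (1652, 129)  from 4·(397,31) + (64,5)
step 5: (2049, 160)  from 1·(1652,129) + (397,31)
(x₁, y₁) = (2049, 160);  2049² − 164·160² = 1 ✓
n=2: (2049,160)∘(2049,160) = (2049·2049+164·160·160, 2049·160+160·2049) = (8396801,655680)
n=3: (8396801,655680)∘(2049,160) = (2049·8396801+164·160·655680, 2049·655680+160·8396801) = (34410088449,2686976480)
n=4: (34410088449,2686976480)∘(2049,160) = (2049·34410088449+164·160·2686976480, 2049·2686976480+160·34410088449) = (141012534067201,11011228959360)
n=5: (141012534067201,11011228959360)∘(2049,160) = (2049·141012534067201+164·160·11011228959360, 2049·11011228959360+160·141012534067201) = (577869330197301249,45124013588480800)

2049 160
8396801 655680
34410088449 2686976480
141012534067201 11011228959360
577869330197301249 45124013588480800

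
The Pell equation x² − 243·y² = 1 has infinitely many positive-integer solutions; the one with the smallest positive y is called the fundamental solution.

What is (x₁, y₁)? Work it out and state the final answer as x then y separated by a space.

70226 4505

√243 = [15; 1,1,2,3,15,3,2,1,1,30, …], period ℓ=10 (even) → k=9
a_0=15:  p_0=15·1+0=15,  q_0=15·0+1=1
a_1=1:  p_1=1·15+1=16,  q_1=1·1+0=1
…
a_3=2:  p_3=2·31+16=78,  q_3=2·2+1=5
a_4=3:  p_4=3·78+31=265,  q_4=3·5+2=17
a_5=15:  p_5=15·265+78=4053,  q_5=15·17+5=260
…
a_7=2:  p_7=2·12424+4053=28901,  q_7=2·797+260=1854
a_8=1:  p_8=1·28901+12424=41325,  q_8=1·1854+797=2651
a_9=1:  p_9=1·41325+28901=70226,  q_9=1·2651+1854=4505
fundamental: x₁=70226, y₁=4505  (since 4931691076 − 243·20295025 = 1)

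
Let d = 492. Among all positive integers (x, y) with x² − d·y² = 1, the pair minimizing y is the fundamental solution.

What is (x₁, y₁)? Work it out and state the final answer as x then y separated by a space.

29767 1342

√492 = [22; 5,1,1,10,1,1,5,44, …], period ℓ=8 (even) → k=7
i=0: a=22 ⇒ p=22, q=1
…
i=2: a=1 ⇒ p=133, q=6
i=3: a=1 ⇒ p=244, q=11
i=4: a=10 ⇒ p=2573, q=116
i=5: a=1 ⇒ p=2817, q=127
i=6: a=1 ⇒ p=5390, q=243
i=7: a=5 ⇒ p=29767, q=1342
(x₁, y₁) = (29767, 1342);  29767² − 492·1342² = 1 ✓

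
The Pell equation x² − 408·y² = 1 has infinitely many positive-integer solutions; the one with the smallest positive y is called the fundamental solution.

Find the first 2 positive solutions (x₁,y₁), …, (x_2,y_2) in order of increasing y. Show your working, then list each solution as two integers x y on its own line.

d=408: √d = [20; 5,40] (ℓ=2, even), read p_1/q_1
k=0  a_k=20  p_k/q_k = 20/1
k=1  a_k=5  p_k/q_k = 101/5
(x₁, y₁) = (101, 5);  101² − 408·5² = 1 ✓
(x_2, y_2) = (101·101 + 408·5·5, 101·5 + 5·101) = (20401, 1010)

101 5
20401 1010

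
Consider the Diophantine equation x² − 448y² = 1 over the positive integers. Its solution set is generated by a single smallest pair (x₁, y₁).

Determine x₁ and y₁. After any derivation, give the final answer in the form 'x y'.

d=448: √d = [21; 6,42] (ℓ=2, even), read p_1/q_1
a_0=21:  p_0=21·1+0=21,  q_0=21·0+1=1
a_1=6:  p_1=6·21+1=127,  q_1=6·1+0=6
(x₁, y₁) = (127, 6);  127² − 448·6² = 1 ✓

127 6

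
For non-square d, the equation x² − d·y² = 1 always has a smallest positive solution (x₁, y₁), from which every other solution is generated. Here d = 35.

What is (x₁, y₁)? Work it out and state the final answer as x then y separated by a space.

6 1

[5; 1,10] for √35; ℓ=2 ⇒ convergent index 1
k=0  a_k=5  p_k/q_k = 5/1
k=1  a_k=1  p_k/q_k = 6/1
(x₁, y₁) = (6, 1);  6² − 35·1² = 1 ✓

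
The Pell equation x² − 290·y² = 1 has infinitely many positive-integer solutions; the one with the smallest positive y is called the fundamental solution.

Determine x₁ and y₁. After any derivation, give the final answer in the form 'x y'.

579 34

d=290: √d = [17; 34] (ℓ=1, odd), read p_1/q_1
k=0  a_k=17  p_k/q_k = 17/1
k=1  a_k=34  p_k/q_k = 579/34
fundamental: x₁=579, y₁=34  (since 335241 − 290·1156 = 1)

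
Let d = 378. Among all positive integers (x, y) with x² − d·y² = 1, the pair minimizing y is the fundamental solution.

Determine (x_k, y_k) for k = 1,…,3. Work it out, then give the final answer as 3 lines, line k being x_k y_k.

8749 450
153090001 7874100
2678768828749 137781001350

√378 = [19; 2,3,1,4,1,3,2,38, …], period ℓ=8 (even) → k=7
i=0: a=19 ⇒ p=19, q=1
…
i=4: a=4 ⇒ p=836, q=43
…
i=6: a=3 ⇒ p=3869, q=199
i=7: a=2 ⇒ p=8749, q=450
(x₁, y₁) = (8749, 450);  8749² − 378·450² = 1 ✓
(x_2, y_2) = (8749·8749 + 378·450·450, 8749·450 + 450·8749) = (153090001, 7874100)
(x_3, y_3) = (8749·153090001 + 378·450·7874100, 8749·7874100 + 450·153090001) = (2678768828749, 137781001350)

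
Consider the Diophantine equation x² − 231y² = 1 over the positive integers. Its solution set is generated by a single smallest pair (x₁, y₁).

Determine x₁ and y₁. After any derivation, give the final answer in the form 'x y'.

[15; 5,30] for √231; ℓ=2 ⇒ convergent index 1
i=0: a=15 ⇒ p=15, q=1
i=1: a=5 ⇒ p=76, q=5
fundamental: x₁=76, y₁=5  (since 5776 − 231·25 = 1)

76 5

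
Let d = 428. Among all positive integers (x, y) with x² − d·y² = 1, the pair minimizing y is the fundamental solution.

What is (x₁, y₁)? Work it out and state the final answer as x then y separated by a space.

√428 → a₀=20, period (1,2,4,1,5,10,5,1,4,2,1,40); ℓ=12 even so k=11
a_0=20:  p_0=20·1+0=20,  q_0=20·0+1=1
a_1=1:  p_1=1·20+1=21,  q_1=1·1+0=1
…
a_3=4:  p_3=4·62+21=269,  q_3=4·3+1=13
a_4=1:  p_4=1·269+62=331,  q_4=1·13+3=16
…
a_6=10:  p_6=10·1924+331=19571,  q_6=10·93+16=946
a_7=5:  p_7=5·19571+1924=99779,  q_7=5·946+93=4823
a_8=1:  p_8=1·99779+19571=119350,  q_8=1·4823+946=5769
…
a_10=2:  p_10=2·577179+119350=1273708,  q_10=2·27899+5769=61567
a_11=1:  p_11=1·1273708+577179=1850887,  q_11=1·61567+27899=89466
→ (1850887, 89466).  Check: 1850887²=3425782686769, 428·89466²=3425782686768, difference 1.

1850887 89466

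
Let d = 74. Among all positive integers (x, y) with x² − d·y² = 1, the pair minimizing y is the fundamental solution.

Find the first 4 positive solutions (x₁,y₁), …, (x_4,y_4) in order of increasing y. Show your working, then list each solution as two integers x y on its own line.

[8; 1,1,1,1,16] for √74; ℓ=5 ⇒ convergent index 9
i=0: a=8 ⇒ p=8, q=1
i=1: a=1 ⇒ p=9, q=1
i=2: a=1 ⇒ p=17, q=2
i=3: a=1 ⇒ p=26, q=3
…
i=5: a=16 ⇒ p=714, q=83
…
i=7: a=1 ⇒ p=1471, q=171
i=8: a=1 ⇒ p=2228, q=259
i=9: a=1 ⇒ p=3699, q=430
→ (3699, 430).  Check: 3699²=13682601, 74·430²=13682600, difference 1.
n=2: (3699,430)∘(3699,430) = (3699·3699+74·430·430, 3699·430+430·3699) = (27365201,3181140)
n=3: (27365201,3181140)∘(3699,430) = (3699·27365201+74·430·3181140, 3699·3181140+430·27365201) = (202447753299,23534073290)
n=4: (202447753299,23534073290)∘(3699,430) = (3699·202447753299+74·430·23534073290, 3699·23534073290+430·202447753299) = (1497708451540801,174105071018280)

3699 430
27365201 3181140
202447753299 23534073290
1497708451540801 174105071018280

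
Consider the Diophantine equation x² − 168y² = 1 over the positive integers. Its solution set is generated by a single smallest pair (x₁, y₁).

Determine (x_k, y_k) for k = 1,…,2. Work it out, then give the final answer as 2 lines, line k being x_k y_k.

√168 → a₀=12, period (1,24); ℓ=2 even so k=1
a_0=12:  p_0=12·1+0=12,  q_0=12·0+1=1
a_1=1:  p_1=1·12+1=13,  q_1=1·1+0=1
(x₁, y₁) = (13, 1);  13² − 168·1² = 1 ✓
n=2: (13,1)∘(13,1) = (13·13+168·1·1, 13·1+1·13) = (337,26)

13 1
337 26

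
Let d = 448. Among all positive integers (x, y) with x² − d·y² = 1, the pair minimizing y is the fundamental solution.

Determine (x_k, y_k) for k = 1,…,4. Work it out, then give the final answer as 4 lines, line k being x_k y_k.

127 6
32257 1524
8193151 387090
2081028097 98319336

√448 = [21; 6,42, …], period ℓ=2 (even) → k=1
k=0  a_k=21  p_k/q_k = 21/1
k=1  a_k=6  p_k/q_k = 127/6
fundamental: x₁=127, y₁=6  (since 16129 − 448·36 = 1)
(127+6√448)^2 = 32257 + 1524√448
(127+6√448)^3 = 8193151 + 387090√448
(127+6√448)^4 = 2081028097 + 98319336√448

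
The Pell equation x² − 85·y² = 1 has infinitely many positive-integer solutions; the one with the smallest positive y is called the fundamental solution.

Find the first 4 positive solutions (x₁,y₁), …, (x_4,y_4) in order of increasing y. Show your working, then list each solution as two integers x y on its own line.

√85 = [9; 4,1,1,4,18, …], period ℓ=5 (odd) → k=9
k=0  a_k=9  p_k/q_k = 9/1
k=1  a_k=4  p_k/q_k = 37/4
k=2  a_k=1  p_k/q_k = 46/5
k=3  a_k=1  p_k/q_k = 83/9
k=4  a_k=4  p_k/q_k = 378/41
k=5  a_k=18  p_k/q_k = 6887/747
k=6  a_k=4  p_k/q_k = 27926/3029
k=7  a_k=1  p_k/q_k = 34813/3776
k=8  a_k=1  p_k/q_k = 62739/6805
k=9  a_k=4  p_k/q_k = 285769/30996
→ (285769, 30996).  Check: 285769²=81663921361, 85·30996²=81663921360, difference 1.
k=2:  x_2 = 285769·285769+85·30996·30996 = 163327842721,  y_2 = 285769·30996+30996·285769 = 17715391848
k=3:  x_3 = 285769·163327842721+85·30996·17715391848 = 93348068572789129,  y_3 = 285769·17715391848+30996·163327842721 = 10125019625991228
k=4:  x_4 = 285769·93348068572789129+85·30996·10125019625991228 = 53351968415791425367681,  y_4 = 285769·10125019625991228+30996·93348068572789129 = 5786833466982059076816

285769 30996
163327842721 17715391848
93348068572789129 10125019625991228
53351968415791425367681 5786833466982059076816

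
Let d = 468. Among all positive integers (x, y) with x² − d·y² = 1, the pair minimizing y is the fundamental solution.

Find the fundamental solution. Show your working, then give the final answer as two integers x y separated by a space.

649 30

√468 = [21; 1,1,1,2,1,1,1,42, …], period ℓ=8 (even) → k=7
step 0: (21, 1)  from 21·(1,0) + (0,1)
step 1: (22, 1)  from 1·(21,1) + (1,0)
step 2: (43, 2)  from 1·(22,1) + (21,1)
…
step 5: (238, 11)  from 1·(173,8) + (65,3)
step 6: (411, 19)  from 1·(238,11) + (173,8)
step 7: (649, 30)  from 1·(411,19) + (238,11)
(x₁, y₁) = (649, 30);  649² − 468·30² = 1 ✓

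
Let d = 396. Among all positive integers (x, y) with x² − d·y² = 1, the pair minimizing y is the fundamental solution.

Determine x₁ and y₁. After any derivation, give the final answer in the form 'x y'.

√396 = [19; 1,8,1,38, …], period ℓ=4 (even) → k=3
a_0=19:  p_0=19·1+0=19,  q_0=19·0+1=1
a_1=1:  p_1=1·19+1=20,  q_1=1·1+0=1
a_2=8:  p_2=8·20+19=179,  q_2=8·1+1=9
a_3=1:  p_3=1·179+20=199,  q_3=1·9+1=10
(x₁, y₁) = (199, 10);  199² − 396·10² = 1 ✓

199 10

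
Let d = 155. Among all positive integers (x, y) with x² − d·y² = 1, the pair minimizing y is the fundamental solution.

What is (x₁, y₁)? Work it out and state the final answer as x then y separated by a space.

[12; 2,4,2,24] for √155; ℓ=4 ⇒ convergent index 3
step 0: (12, 1)  from 12·(1,0) + (0,1)
step 1: (25, 2)  from 2·(12,1) + (1,0)
step 2: (112, 9)  from 4·(25,2) + (12,1)
step 3: (249, 20)  from 2·(112,9) + (25,2)
(x₁, y₁) = (249, 20);  249² − 155·20² = 1 ✓

249 20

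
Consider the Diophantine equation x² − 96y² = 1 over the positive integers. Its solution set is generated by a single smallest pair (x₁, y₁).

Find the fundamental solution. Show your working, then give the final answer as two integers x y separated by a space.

49 5

√96 → a₀=9, period (1,3,1,18); ℓ=4 even so k=3
i=0: a=9 ⇒ p=9, q=1
i=1: a=1 ⇒ p=10, q=1
i=2: a=3 ⇒ p=39, q=4
i=3: a=1 ⇒ p=49, q=5
→ (49, 5).  Check: 49²=2401, 96·5²=2400, difference 1.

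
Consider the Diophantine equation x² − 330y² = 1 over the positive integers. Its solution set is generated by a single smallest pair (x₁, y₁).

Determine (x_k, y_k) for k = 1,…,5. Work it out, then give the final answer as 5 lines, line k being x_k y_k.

[18; 6,36] for √330; ℓ=2 ⇒ convergent index 1
step 0: (18, 1)  from 18·(1,0) + (0,1)
step 1: (109, 6)  from 6·(18,1) + (1,0)
→ (109, 6).  Check: 109²=11881, 330·6²=11880, difference 1.
n=2: (109,6)∘(109,6) = (109·109+330·6·6, 109·6+6·109) = (23761,1308)
n=3: (23761,1308)∘(109,6) = (109·23761+330·6·1308, 109·1308+6·23761) = (5179789,285138)
n=4: (5179789,285138)∘(109,6) = (109·5179789+330·6·285138, 109·285138+6·5179789) = (1129170241,62158776)
n=5: (1129170241,62158776)∘(109,6) = (109·1129170241+330·6·62158776, 109·62158776+6·1129170241) = (246153932749,13550328030)

109 6
23761 1308
5179789 285138
1129170241 62158776
246153932749 13550328030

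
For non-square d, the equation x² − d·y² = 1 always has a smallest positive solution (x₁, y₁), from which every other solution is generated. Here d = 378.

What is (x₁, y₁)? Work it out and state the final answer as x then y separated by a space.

8749 450

d=378: √d = [19; 2,3,1,4,1,3,2,38] (ℓ=8, even), read p_7/q_7
step 0: (19, 1)  from 19·(1,0) + (0,1)
…
step 2: (136, 7)  from 3·(39,2) + (19,1)
step 3: (175, 9)  from 1·(136,7) + (39,2)
…
step 5: (1011, 52)  from 1·(836,43) + (175,9)
step 6: (3869, 199)  from 3·(1011,52) + (836,43)
step 7: (8749, 450)  from 2·(3869,199) + (1011,52)
(x₁, y₁) = (8749, 450);  8749² − 378·450² = 1 ✓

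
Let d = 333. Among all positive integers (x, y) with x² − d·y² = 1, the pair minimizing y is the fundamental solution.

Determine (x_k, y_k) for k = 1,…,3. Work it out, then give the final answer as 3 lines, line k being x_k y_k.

73 4
10657 584
1555849 85260

√333 → a₀=18, period (4,36); ℓ=2 even so k=1
i=0: a=18 ⇒ p=18, q=1
i=1: a=4 ⇒ p=73, q=4
(x₁, y₁) = (73, 4);  73² − 333·4² = 1 ✓
n=2: (73,4)∘(73,4) = (73·73+333·4·4, 73·4+4·73) = (10657,584)
n=3: (10657,584)∘(73,4) = (73·10657+333·4·584, 73·584+4·10657) = (1555849,85260)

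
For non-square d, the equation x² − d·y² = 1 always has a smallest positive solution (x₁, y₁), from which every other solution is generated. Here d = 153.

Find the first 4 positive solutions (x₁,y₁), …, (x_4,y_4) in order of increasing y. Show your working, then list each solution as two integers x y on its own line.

[12; 2,1,2,2,2,1,2,24] for √153; ℓ=8 ⇒ convergent index 7
k=0  a_k=12  p_k/q_k = 12/1
k=1  a_k=2  p_k/q_k = 25/2
k=2  a_k=1  p_k/q_k = 37/3
…
k=5  a_k=2  p_k/q_k = 569/46
k=6  a_k=1  p_k/q_k = 804/65
k=7  a_k=2  p_k/q_k = 2177/176
(x₁, y₁) = (2177, 176);  2177² − 153·176² = 1 ✓
(2177+176√153)^2 = 9478657 + 766304√153
(2177+176√153)^3 = 41270070401 + 3336487440√153
(2177+176√153)^4 = 179689877047297 + 14527065547456√153

2177 176
9478657 766304
41270070401 3336487440
179689877047297 14527065547456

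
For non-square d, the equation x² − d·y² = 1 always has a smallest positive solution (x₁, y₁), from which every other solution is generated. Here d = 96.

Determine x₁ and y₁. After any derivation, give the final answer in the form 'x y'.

√96 = [9; 1,3,1,18, …], period ℓ=4 (even) → k=3
k=0  a_k=9  p_k/q_k = 9/1
k=1  a_k=1  p_k/q_k = 10/1
k=2  a_k=3  p_k/q_k = 39/4
k=3  a_k=1  p_k/q_k = 49/5
(x₁, y₁) = (49, 5);  49² − 96·5² = 1 ✓

49 5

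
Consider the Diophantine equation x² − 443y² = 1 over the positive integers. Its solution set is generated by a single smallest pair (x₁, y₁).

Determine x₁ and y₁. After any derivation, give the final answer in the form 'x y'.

[21; 21,42] for √443; ℓ=2 ⇒ convergent index 1
a_0=21:  p_0=21·1+0=21,  q_0=21·0+1=1
a_1=21:  p_1=21·21+1=442,  q_1=21·1+0=21
fundamental: x₁=442, y₁=21  (since 195364 − 443·441 = 1)

442 21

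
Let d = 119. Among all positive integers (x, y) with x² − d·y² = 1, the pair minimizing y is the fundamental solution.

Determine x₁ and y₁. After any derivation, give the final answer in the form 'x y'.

d=119: √d = [10; 1,9,1,20] (ℓ=4, even), read p_3/q_3
step 0: (10, 1)  from 10·(1,0) + (0,1)
…
step 2: (109, 10)  from 9·(11,1) + (10,1)
step 3: (120, 11)  from 1·(109,10) + (11,1)
→ (120, 11).  Check: 120²=14400, 119·11²=14399, difference 1.

120 11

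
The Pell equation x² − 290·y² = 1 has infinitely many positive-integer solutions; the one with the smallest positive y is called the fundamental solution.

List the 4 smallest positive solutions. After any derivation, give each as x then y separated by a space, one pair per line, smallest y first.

579 34
670481 39372
776416419 45592742
899089542721 52796355864

√290 = [17; 34, …], period ℓ=1 (odd) → k=1
a_0=17:  p_0=17·1+0=17,  q_0=17·0+1=1
a_1=34:  p_1=34·17+1=579,  q_1=34·1+0=34
(x₁, y₁) = (579, 34);  579² − 290·34² = 1 ✓
n=2: (579,34)∘(579,34) = (579·579+290·34·34, 579·34+34·579) = (670481,39372)
n=3: (670481,39372)∘(579,34) = (579·670481+290·34·39372, 579·39372+34·670481) = (776416419,45592742)
n=4: (776416419,45592742)∘(579,34) = (579·776416419+290·34·45592742, 579·45592742+34·776416419) = (899089542721,52796355864)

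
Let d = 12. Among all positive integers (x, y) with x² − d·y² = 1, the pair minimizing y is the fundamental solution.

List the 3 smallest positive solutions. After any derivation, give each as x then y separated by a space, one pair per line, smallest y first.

7 2
97 28
1351 390

[3; 2,6] for √12; ℓ=2 ⇒ convergent index 1
a_0=3:  p_0=3·1+0=3,  q_0=3·0+1=1
a_1=2:  p_1=2·3+1=7,  q_1=2·1+0=2
(x₁, y₁) = (7, 2);  7² − 12·2² = 1 ✓
(x_2, y_2) = (7·7 + 12·2·2, 7·2 + 2·7) = (97, 28)
(x_3, y_3) = (7·97 + 12·2·28, 7·28 + 2·97) = (1351, 390)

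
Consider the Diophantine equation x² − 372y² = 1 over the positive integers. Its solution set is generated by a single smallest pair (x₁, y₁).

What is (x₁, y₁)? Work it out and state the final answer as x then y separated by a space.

12151 630

[19; 3,2,12,2,3,38] for √372; ℓ=6 ⇒ convergent index 5
step 0: (19, 1)  from 19·(1,0) + (0,1)
step 1: (58, 3)  from 3·(19,1) + (1,0)
step 2: (135, 7)  from 2·(58,3) + (19,1)
step 3: (1678, 87)  from 12·(135,7) + (58,3)
step 4: (3491, 181)  from 2·(1678,87) + (135,7)
step 5: (12151, 630)  from 3·(3491,181) + (1678,87)
fundamental: x₁=12151, y₁=630  (since 147646801 − 372·396900 = 1)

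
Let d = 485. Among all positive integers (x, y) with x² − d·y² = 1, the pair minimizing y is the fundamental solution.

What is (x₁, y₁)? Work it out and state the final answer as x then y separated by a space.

969 44

√485 = [22; 44, …], period ℓ=1 (odd) → k=1
step 0: (22, 1)  from 22·(1,0) + (0,1)
step 1: (969, 44)  from 44·(22,1) + (1,0)
fundamental: x₁=969, y₁=44  (since 938961 − 485·1936 = 1)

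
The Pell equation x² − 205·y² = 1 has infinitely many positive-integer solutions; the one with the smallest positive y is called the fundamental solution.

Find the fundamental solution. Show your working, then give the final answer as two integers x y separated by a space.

d=205: √d = [14; 3,6,1,4,1,6,3,28] (ℓ=8, even), read p_7/q_7
i=0: a=14 ⇒ p=14, q=1
i=1: a=3 ⇒ p=43, q=3
…
i=4: a=4 ⇒ p=1532, q=107
…
i=6: a=6 ⇒ p=12614, q=881
i=7: a=3 ⇒ p=39689, q=2772
fundamental: x₁=39689, y₁=2772  (since 1575216721 − 205·7683984 = 1)

39689 2772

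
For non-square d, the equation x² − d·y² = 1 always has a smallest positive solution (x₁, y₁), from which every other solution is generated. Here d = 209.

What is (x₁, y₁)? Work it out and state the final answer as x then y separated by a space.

46551 3220

√209 → a₀=14, period (2,5,3,2,3,5,2,28); ℓ=8 even so k=7
i=0: a=14 ⇒ p=14, q=1
…
i=3: a=3 ⇒ p=506, q=35
…
i=6: a=5 ⇒ p=21266, q=1471
i=7: a=2 ⇒ p=46551, q=3220
fundamental: x₁=46551, y₁=3220  (since 2166995601 − 209·10368400 = 1)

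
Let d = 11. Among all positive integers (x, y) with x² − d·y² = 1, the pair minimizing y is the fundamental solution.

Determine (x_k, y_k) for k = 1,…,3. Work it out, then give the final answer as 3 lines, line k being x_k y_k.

10 3
199 60
3970 1197

[3; 3,6] for √11; ℓ=2 ⇒ convergent index 1
k=0  a_k=3  p_k/q_k = 3/1
k=1  a_k=3  p_k/q_k = 10/3
→ (10, 3).  Check: 10²=100, 11·3²=99, difference 1.
k=2:  x_2 = 10·10+11·3·3 = 199,  y_2 = 10·3+3·10 = 60
k=3:  x_3 = 10·199+11·3·60 = 3970,  y_3 = 10·60+3·199 = 1197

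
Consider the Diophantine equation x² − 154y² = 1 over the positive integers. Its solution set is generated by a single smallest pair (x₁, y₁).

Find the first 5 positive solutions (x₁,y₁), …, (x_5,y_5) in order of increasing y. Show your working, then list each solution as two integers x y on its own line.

21295 1716
906954049 73084440
38627172925615 3112666297884
1645131293994988801 132568457553795120
70066141772619400108975 5646090604103467862916

√154 → a₀=12, period (2,2,3,1,2,1,3,2,2,24); ℓ=10 even so k=9
k=0  a_k=12  p_k/q_k = 12/1
k=1  a_k=2  p_k/q_k = 25/2
k=2  a_k=2  p_k/q_k = 62/5
…
k=4  a_k=1  p_k/q_k = 273/22
k=5  a_k=2  p_k/q_k = 757/61
k=6  a_k=1  p_k/q_k = 1030/83
k=7  a_k=3  p_k/q_k = 3847/310
k=8  a_k=2  p_k/q_k = 8724/703
k=9  a_k=2  p_k/q_k = 21295/1716
fundamental: x₁=21295, y₁=1716  (since 453477025 − 154·2944656 = 1)
n=2: (21295,1716)∘(21295,1716) = (21295·21295+154·1716·1716, 21295·1716+1716·21295) = (906954049,73084440)
n=3: (906954049,73084440)∘(21295,1716) = (21295·906954049+154·1716·73084440, 21295·73084440+1716·906954049) = (38627172925615,3112666297884)
n=4: (38627172925615,3112666297884)∘(21295,1716) = (21295·38627172925615+154·1716·3112666297884, 21295·3112666297884+1716·38627172925615) = (1645131293994988801,132568457553795120)
n=5: (1645131293994988801,132568457553795120)∘(21295,1716) = (21295·1645131293994988801+154·1716·132568457553795120, 21295·132568457553795120+1716·1645131293994988801) = (70066141772619400108975,5646090604103467862916)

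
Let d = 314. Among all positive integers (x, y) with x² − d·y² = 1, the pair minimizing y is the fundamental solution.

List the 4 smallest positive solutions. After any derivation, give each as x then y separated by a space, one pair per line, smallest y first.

392499 22150
308110930001 17387705700
241866463828532499 13649314199066450
189864690372162243720001 10714684347621377411400

√314 → a₀=17, period (1,2,1,1,2,1,34); ℓ=7 odd so k=13
k=0  a_k=17  p_k/q_k = 17/1
k=1  a_k=1  p_k/q_k = 18/1
k=2  a_k=2  p_k/q_k = 53/3
k=3  a_k=1  p_k/q_k = 71/4
…
k=5  a_k=2  p_k/q_k = 319/18
…
k=8  a_k=1  p_k/q_k = 15824/893
k=9  a_k=2  p_k/q_k = 47029/2654
k=10  a_k=1  p_k/q_k = 62853/3547
…
k=12  a_k=2  p_k/q_k = 282617/15949
k=13  a_k=1  p_k/q_k = 392499/22150
fundamental: x₁=392499, y₁=22150  (since 154055465001 − 314·490622500 = 1)
(392499+22150√314)^2 = 308110930001 + 17387705700√314
(392499+22150√314)^3 = 241866463828532499 + 13649314199066450√314
(392499+22150√314)^4 = 189864690372162243720001 + 10714684347621377411400√314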